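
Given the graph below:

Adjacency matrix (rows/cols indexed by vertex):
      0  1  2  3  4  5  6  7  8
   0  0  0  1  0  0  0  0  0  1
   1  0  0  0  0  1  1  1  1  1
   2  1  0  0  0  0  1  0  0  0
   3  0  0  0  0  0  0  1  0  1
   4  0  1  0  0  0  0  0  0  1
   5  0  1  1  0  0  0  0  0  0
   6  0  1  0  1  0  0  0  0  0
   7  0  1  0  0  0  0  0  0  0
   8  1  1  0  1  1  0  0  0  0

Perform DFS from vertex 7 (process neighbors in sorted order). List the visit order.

DFS from vertex 7 (neighbors processed in ascending order):
Visit order: 7, 1, 4, 8, 0, 2, 5, 3, 6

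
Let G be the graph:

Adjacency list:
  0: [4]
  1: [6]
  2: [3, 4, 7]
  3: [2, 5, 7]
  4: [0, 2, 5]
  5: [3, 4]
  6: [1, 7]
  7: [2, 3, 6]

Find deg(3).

Vertex 3 has neighbors [2, 5, 7], so deg(3) = 3.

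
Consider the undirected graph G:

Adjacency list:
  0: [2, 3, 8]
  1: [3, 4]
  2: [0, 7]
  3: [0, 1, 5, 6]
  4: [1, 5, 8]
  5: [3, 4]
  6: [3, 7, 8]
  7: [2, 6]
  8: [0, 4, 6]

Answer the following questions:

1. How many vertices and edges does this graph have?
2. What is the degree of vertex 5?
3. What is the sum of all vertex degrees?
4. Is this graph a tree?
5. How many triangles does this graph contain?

Count: 9 vertices, 12 edges.
Vertex 5 has neighbors [3, 4], degree = 2.
Handshaking lemma: 2 * 12 = 24.
A tree on 9 vertices has 8 edges. This graph has 12 edges (4 extra). Not a tree.
Number of triangles = 0.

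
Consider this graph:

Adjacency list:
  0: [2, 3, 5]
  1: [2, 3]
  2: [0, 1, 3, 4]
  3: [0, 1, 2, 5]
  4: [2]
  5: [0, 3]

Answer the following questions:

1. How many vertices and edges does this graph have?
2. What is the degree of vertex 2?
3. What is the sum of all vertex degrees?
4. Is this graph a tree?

Count: 6 vertices, 8 edges.
Vertex 2 has neighbors [0, 1, 3, 4], degree = 4.
Handshaking lemma: 2 * 8 = 16.
A tree on 6 vertices has 5 edges. This graph has 8 edges (3 extra). Not a tree.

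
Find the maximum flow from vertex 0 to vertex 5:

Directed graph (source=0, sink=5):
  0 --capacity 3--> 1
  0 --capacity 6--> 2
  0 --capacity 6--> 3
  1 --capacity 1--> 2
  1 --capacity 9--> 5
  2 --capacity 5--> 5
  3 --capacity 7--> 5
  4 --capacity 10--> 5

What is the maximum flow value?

Computing max flow:
  Flow on (0->1): 3/3
  Flow on (0->2): 5/6
  Flow on (0->3): 6/6
  Flow on (1->5): 3/9
  Flow on (2->5): 5/5
  Flow on (3->5): 6/7
Maximum flow = 14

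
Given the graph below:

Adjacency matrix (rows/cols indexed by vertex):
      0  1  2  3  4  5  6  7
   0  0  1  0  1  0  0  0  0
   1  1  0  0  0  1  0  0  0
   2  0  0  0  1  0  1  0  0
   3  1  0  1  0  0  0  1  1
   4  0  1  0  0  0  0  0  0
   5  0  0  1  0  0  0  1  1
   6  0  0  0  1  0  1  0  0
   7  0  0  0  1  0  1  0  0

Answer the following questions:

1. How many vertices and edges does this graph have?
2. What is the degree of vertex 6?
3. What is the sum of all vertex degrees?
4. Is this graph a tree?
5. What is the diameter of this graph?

Count: 8 vertices, 9 edges.
Vertex 6 has neighbors [3, 5], degree = 2.
Handshaking lemma: 2 * 9 = 18.
A tree on 8 vertices has 7 edges. This graph has 9 edges (2 extra). Not a tree.
Diameter (longest shortest path) = 5.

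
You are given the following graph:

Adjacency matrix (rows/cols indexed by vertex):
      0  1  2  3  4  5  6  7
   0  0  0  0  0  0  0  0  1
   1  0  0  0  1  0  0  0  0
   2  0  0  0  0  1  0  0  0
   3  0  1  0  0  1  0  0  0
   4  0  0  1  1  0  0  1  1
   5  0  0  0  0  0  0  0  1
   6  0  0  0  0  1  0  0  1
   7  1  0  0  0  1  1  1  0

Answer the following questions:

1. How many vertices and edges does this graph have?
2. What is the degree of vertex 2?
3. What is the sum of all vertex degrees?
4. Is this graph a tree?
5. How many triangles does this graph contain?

Count: 8 vertices, 8 edges.
Vertex 2 has neighbors [4], degree = 1.
Handshaking lemma: 2 * 8 = 16.
A tree on 8 vertices has 7 edges. This graph has 8 edges (1 extra). Not a tree.
Number of triangles = 1.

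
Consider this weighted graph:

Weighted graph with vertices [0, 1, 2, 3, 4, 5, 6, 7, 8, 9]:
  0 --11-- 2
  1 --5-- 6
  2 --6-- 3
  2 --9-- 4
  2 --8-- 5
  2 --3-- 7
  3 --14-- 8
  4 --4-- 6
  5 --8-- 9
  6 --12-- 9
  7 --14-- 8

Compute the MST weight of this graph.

Applying Kruskal's algorithm (sort edges by weight, add if no cycle):
  Add (2,7) w=3
  Add (4,6) w=4
  Add (1,6) w=5
  Add (2,3) w=6
  Add (2,5) w=8
  Add (5,9) w=8
  Add (2,4) w=9
  Add (0,2) w=11
  Skip (6,9) w=12 (creates cycle)
  Add (3,8) w=14
  Skip (7,8) w=14 (creates cycle)
MST weight = 68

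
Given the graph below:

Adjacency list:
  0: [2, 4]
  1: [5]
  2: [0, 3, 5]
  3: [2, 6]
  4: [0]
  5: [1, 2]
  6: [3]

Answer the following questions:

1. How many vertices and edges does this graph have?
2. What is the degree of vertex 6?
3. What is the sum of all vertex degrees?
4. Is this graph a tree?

Count: 7 vertices, 6 edges.
Vertex 6 has neighbors [3], degree = 1.
Handshaking lemma: 2 * 6 = 12.
A graph is a tree iff it is connected and has exactly n-1 edges. This graph is connected (all 7 vertices in one component) and has 7-1 = 6 edges. It is a tree.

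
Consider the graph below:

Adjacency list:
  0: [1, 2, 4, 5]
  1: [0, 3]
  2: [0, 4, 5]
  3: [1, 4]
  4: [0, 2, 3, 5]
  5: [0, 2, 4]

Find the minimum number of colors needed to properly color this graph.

The graph has a maximum clique of size 4 (lower bound on chromatic number).
A valid 4-coloring: {0: 0, 1: 1, 2: 2, 3: 0, 4: 1, 5: 3}.
Chromatic number = 4.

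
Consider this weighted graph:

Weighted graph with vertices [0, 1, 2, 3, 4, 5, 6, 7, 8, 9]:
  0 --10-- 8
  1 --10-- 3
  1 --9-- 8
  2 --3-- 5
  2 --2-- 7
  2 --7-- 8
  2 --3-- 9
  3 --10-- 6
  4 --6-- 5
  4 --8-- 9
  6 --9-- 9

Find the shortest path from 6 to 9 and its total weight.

Using Dijkstra's algorithm from vertex 6:
Shortest path: 6 -> 9
Total weight: 9 = 9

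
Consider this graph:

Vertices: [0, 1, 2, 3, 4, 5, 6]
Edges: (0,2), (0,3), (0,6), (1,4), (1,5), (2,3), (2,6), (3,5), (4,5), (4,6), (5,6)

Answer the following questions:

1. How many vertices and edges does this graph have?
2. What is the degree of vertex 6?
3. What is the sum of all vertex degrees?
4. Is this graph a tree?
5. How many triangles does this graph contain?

Count: 7 vertices, 11 edges.
Vertex 6 has neighbors [0, 2, 4, 5], degree = 4.
Handshaking lemma: 2 * 11 = 22.
A tree on 7 vertices has 6 edges. This graph has 11 edges (5 extra). Not a tree.
Number of triangles = 4.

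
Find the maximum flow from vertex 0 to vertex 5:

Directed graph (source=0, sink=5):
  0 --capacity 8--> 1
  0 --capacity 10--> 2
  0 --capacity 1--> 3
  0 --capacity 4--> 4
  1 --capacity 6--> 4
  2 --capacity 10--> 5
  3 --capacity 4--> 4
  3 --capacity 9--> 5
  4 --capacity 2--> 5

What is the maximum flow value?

Computing max flow:
  Flow on (0->1): 2/8
  Flow on (0->2): 10/10
  Flow on (0->3): 1/1
  Flow on (1->4): 2/6
  Flow on (2->5): 10/10
  Flow on (3->5): 1/9
  Flow on (4->5): 2/2
Maximum flow = 13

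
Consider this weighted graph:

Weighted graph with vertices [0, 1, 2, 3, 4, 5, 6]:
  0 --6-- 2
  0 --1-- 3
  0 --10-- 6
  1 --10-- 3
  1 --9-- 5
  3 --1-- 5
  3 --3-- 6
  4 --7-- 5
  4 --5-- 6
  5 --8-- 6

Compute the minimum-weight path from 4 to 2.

Using Dijkstra's algorithm from vertex 4:
Shortest path: 4 -> 6 -> 3 -> 0 -> 2
Total weight: 5 + 3 + 1 + 6 = 15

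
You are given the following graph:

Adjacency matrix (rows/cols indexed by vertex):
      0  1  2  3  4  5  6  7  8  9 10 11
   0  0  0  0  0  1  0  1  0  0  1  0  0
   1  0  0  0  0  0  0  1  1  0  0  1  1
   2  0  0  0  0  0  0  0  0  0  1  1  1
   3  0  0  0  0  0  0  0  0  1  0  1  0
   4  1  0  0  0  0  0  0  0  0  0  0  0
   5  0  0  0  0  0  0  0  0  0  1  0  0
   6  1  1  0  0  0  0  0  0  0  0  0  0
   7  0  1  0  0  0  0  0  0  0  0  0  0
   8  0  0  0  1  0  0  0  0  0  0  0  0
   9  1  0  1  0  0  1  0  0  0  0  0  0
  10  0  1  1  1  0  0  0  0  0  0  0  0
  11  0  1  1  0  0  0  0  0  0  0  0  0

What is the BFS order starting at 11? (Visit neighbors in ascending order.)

BFS from vertex 11 (neighbors processed in ascending order):
Visit order: 11, 1, 2, 6, 7, 10, 9, 0, 3, 5, 4, 8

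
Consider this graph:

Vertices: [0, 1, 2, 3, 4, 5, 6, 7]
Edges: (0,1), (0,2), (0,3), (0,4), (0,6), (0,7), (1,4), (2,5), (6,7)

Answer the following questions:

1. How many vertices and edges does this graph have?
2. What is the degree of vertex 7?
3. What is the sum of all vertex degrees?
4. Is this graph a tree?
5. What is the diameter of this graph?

Count: 8 vertices, 9 edges.
Vertex 7 has neighbors [0, 6], degree = 2.
Handshaking lemma: 2 * 9 = 18.
A tree on 8 vertices has 7 edges. This graph has 9 edges (2 extra). Not a tree.
Diameter (longest shortest path) = 3.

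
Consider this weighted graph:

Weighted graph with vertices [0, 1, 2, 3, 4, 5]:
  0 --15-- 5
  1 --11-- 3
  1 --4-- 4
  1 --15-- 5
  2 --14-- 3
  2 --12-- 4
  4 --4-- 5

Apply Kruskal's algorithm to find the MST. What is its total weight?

Applying Kruskal's algorithm (sort edges by weight, add if no cycle):
  Add (1,4) w=4
  Add (4,5) w=4
  Add (1,3) w=11
  Add (2,4) w=12
  Skip (2,3) w=14 (creates cycle)
  Add (0,5) w=15
  Skip (1,5) w=15 (creates cycle)
MST weight = 46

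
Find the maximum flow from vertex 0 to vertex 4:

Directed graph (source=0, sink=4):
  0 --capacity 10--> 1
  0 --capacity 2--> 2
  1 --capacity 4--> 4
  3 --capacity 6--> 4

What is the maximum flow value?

Computing max flow:
  Flow on (0->1): 4/10
  Flow on (1->4): 4/4
Maximum flow = 4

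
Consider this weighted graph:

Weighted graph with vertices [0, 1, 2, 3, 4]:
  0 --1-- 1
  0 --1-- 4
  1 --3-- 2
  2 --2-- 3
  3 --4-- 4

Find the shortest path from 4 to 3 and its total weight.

Using Dijkstra's algorithm from vertex 4:
Shortest path: 4 -> 3
Total weight: 4 = 4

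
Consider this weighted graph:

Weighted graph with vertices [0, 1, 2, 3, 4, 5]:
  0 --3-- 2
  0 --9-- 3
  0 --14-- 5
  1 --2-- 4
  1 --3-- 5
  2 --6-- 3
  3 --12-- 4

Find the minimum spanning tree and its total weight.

Applying Kruskal's algorithm (sort edges by weight, add if no cycle):
  Add (1,4) w=2
  Add (0,2) w=3
  Add (1,5) w=3
  Add (2,3) w=6
  Skip (0,3) w=9 (creates cycle)
  Add (3,4) w=12
  Skip (0,5) w=14 (creates cycle)
MST weight = 26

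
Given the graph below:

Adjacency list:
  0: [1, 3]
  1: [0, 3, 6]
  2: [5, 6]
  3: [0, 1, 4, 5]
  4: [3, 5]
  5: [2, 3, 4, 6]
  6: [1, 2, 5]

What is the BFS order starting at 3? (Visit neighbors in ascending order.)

BFS from vertex 3 (neighbors processed in ascending order):
Visit order: 3, 0, 1, 4, 5, 6, 2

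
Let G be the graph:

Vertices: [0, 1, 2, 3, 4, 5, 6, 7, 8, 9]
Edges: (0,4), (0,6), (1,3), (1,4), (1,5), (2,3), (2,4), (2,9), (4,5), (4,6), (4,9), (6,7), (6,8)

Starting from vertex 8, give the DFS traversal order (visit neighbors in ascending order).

DFS from vertex 8 (neighbors processed in ascending order):
Visit order: 8, 6, 0, 4, 1, 3, 2, 9, 5, 7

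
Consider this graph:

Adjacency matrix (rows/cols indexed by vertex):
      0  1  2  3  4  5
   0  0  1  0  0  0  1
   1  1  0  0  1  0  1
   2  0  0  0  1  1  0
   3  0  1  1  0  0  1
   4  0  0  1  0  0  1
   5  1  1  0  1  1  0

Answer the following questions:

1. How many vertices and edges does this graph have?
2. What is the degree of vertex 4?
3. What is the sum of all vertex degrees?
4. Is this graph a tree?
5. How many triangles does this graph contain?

Count: 6 vertices, 8 edges.
Vertex 4 has neighbors [2, 5], degree = 2.
Handshaking lemma: 2 * 8 = 16.
A tree on 6 vertices has 5 edges. This graph has 8 edges (3 extra). Not a tree.
Number of triangles = 2.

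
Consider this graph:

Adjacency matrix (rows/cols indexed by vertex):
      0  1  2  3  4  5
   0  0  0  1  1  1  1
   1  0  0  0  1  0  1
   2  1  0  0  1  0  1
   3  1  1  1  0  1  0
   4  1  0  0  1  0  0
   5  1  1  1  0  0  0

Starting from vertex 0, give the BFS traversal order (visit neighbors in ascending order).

BFS from vertex 0 (neighbors processed in ascending order):
Visit order: 0, 2, 3, 4, 5, 1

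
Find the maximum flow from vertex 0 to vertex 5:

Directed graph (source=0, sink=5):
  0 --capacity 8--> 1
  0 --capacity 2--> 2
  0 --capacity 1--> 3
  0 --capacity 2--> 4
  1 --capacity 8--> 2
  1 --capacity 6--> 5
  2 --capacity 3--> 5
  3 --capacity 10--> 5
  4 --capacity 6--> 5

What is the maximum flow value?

Computing max flow:
  Flow on (0->1): 8/8
  Flow on (0->2): 1/2
  Flow on (0->3): 1/1
  Flow on (0->4): 2/2
  Flow on (1->2): 2/8
  Flow on (1->5): 6/6
  Flow on (2->5): 3/3
  Flow on (3->5): 1/10
  Flow on (4->5): 2/6
Maximum flow = 12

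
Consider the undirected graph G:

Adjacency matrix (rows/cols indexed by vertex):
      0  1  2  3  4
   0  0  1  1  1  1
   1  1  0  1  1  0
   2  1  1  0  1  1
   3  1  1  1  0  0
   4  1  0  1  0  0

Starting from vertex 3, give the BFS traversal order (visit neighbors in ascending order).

BFS from vertex 3 (neighbors processed in ascending order):
Visit order: 3, 0, 1, 2, 4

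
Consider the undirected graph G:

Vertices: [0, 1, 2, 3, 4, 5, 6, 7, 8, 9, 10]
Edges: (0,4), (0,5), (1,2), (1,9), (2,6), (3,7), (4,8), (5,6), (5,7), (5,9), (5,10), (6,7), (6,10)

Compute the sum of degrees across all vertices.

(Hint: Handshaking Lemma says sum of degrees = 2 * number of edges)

Count edges: 13 edges.
By Handshaking Lemma: sum of degrees = 2 * 13 = 26.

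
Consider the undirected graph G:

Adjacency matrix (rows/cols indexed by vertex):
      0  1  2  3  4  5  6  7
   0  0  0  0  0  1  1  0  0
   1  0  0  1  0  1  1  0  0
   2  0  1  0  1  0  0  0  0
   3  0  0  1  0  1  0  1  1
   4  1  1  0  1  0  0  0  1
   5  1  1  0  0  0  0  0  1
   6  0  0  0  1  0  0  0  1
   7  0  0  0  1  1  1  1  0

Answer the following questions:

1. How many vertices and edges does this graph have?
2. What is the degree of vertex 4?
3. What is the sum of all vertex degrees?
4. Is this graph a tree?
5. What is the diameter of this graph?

Count: 8 vertices, 12 edges.
Vertex 4 has neighbors [0, 1, 3, 7], degree = 4.
Handshaking lemma: 2 * 12 = 24.
A tree on 8 vertices has 7 edges. This graph has 12 edges (5 extra). Not a tree.
Diameter (longest shortest path) = 3.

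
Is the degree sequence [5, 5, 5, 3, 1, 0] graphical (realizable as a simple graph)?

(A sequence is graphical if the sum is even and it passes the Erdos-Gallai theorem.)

Sum of degrees = 19. Sum is odd, so the sequence is NOT graphical.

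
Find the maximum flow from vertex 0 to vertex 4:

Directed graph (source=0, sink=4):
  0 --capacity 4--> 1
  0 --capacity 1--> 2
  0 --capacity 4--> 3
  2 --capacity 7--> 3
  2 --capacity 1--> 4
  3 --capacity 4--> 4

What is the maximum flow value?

Computing max flow:
  Flow on (0->2): 1/1
  Flow on (0->3): 4/4
  Flow on (2->4): 1/1
  Flow on (3->4): 4/4
Maximum flow = 5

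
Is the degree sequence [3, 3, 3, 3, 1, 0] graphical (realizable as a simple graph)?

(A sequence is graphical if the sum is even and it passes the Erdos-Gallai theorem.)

Sum of degrees = 13. Sum is odd, so the sequence is NOT graphical.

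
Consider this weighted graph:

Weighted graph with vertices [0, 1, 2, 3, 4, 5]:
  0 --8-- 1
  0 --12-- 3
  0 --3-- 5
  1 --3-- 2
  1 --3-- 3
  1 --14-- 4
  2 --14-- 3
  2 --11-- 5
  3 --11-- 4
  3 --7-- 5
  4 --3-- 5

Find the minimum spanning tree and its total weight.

Applying Kruskal's algorithm (sort edges by weight, add if no cycle):
  Add (0,5) w=3
  Add (1,3) w=3
  Add (1,2) w=3
  Add (4,5) w=3
  Add (3,5) w=7
  Skip (0,1) w=8 (creates cycle)
  Skip (2,5) w=11 (creates cycle)
  Skip (3,4) w=11 (creates cycle)
  Skip (0,3) w=12 (creates cycle)
  Skip (1,4) w=14 (creates cycle)
  Skip (2,3) w=14 (creates cycle)
MST weight = 19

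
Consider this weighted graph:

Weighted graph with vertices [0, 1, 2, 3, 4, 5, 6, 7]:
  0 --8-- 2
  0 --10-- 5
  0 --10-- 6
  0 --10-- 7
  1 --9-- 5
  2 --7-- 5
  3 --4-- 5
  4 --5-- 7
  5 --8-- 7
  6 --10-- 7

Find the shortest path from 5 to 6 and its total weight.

Using Dijkstra's algorithm from vertex 5:
Shortest path: 5 -> 7 -> 6
Total weight: 8 + 10 = 18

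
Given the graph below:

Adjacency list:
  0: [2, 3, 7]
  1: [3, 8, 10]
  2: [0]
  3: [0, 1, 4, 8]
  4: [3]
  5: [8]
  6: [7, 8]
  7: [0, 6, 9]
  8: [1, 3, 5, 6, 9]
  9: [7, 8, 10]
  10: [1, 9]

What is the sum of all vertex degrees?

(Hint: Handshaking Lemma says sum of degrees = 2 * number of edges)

Count edges: 14 edges.
By Handshaking Lemma: sum of degrees = 2 * 14 = 28.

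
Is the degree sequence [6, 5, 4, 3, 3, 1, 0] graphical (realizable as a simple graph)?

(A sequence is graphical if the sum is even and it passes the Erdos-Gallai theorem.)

Sum of degrees = 22. Sum is even but fails Erdos-Gallai. The sequence is NOT graphical.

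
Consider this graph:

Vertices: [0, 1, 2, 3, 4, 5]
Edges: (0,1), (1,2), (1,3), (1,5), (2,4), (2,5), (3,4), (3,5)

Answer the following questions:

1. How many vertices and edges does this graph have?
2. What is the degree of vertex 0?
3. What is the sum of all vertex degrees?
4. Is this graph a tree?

Count: 6 vertices, 8 edges.
Vertex 0 has neighbors [1], degree = 1.
Handshaking lemma: 2 * 8 = 16.
A tree on 6 vertices has 5 edges. This graph has 8 edges (3 extra). Not a tree.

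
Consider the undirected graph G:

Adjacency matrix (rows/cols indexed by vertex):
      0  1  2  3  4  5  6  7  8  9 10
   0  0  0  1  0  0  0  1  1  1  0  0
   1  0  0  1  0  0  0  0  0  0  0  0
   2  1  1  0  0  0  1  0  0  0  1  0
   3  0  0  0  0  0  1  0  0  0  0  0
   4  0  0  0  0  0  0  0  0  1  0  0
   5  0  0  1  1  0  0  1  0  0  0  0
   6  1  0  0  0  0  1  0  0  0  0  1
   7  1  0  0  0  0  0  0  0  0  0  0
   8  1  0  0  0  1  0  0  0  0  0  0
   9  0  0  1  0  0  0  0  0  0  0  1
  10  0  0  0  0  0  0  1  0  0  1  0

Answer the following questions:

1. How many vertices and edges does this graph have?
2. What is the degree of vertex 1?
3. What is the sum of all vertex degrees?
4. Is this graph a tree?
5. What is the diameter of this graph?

Count: 11 vertices, 12 edges.
Vertex 1 has neighbors [2], degree = 1.
Handshaking lemma: 2 * 12 = 24.
A tree on 11 vertices has 10 edges. This graph has 12 edges (2 extra). Not a tree.
Diameter (longest shortest path) = 5.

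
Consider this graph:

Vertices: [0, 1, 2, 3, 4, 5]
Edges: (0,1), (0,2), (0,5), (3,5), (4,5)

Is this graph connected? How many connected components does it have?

Checking connectivity: the graph has 1 connected component(s).
All vertices are reachable from each other. The graph IS connected.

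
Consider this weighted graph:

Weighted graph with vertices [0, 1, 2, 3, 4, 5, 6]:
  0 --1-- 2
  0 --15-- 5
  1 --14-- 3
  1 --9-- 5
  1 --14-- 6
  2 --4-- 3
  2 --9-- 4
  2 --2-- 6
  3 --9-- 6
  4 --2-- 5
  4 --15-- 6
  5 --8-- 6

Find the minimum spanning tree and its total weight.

Applying Kruskal's algorithm (sort edges by weight, add if no cycle):
  Add (0,2) w=1
  Add (2,6) w=2
  Add (4,5) w=2
  Add (2,3) w=4
  Add (5,6) w=8
  Add (1,5) w=9
  Skip (2,4) w=9 (creates cycle)
  Skip (3,6) w=9 (creates cycle)
  Skip (1,6) w=14 (creates cycle)
  Skip (1,3) w=14 (creates cycle)
  Skip (0,5) w=15 (creates cycle)
  Skip (4,6) w=15 (creates cycle)
MST weight = 26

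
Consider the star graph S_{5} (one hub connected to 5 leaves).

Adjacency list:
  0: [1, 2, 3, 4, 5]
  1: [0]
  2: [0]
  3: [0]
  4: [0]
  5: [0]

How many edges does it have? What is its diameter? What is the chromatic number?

Star graph S_{5}: the hub connects to all 5 leaves.
Edges = 5.
Diameter = 2 (any leaf to hub is 1, leaf to leaf through hub is 2).
Star graphs are bipartite (hub vs leaves), so chromatic number = 2.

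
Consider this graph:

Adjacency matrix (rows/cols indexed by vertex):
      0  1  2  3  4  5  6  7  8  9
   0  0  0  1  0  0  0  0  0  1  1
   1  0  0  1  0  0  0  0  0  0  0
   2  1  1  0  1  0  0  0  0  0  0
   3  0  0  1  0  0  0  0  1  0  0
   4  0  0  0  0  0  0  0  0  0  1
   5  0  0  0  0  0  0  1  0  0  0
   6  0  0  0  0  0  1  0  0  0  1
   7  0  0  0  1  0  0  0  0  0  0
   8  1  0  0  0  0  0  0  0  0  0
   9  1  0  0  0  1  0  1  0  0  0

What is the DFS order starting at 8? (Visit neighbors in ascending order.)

DFS from vertex 8 (neighbors processed in ascending order):
Visit order: 8, 0, 2, 1, 3, 7, 9, 4, 6, 5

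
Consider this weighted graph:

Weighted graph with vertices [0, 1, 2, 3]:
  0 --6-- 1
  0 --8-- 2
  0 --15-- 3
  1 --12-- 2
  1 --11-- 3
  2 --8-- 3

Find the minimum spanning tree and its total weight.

Applying Kruskal's algorithm (sort edges by weight, add if no cycle):
  Add (0,1) w=6
  Add (0,2) w=8
  Add (2,3) w=8
  Skip (1,3) w=11 (creates cycle)
  Skip (1,2) w=12 (creates cycle)
  Skip (0,3) w=15 (creates cycle)
MST weight = 22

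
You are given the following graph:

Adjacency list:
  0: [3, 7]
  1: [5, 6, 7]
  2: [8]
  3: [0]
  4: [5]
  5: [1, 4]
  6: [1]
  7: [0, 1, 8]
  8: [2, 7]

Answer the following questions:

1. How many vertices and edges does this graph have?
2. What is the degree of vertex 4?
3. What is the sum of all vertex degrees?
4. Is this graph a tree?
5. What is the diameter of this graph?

Count: 9 vertices, 8 edges.
Vertex 4 has neighbors [5], degree = 1.
Handshaking lemma: 2 * 8 = 16.
A graph is a tree iff it is connected and has exactly n-1 edges. This graph is connected (all 9 vertices in one component) and has 9-1 = 8 edges. It is a tree.
Diameter (longest shortest path) = 5.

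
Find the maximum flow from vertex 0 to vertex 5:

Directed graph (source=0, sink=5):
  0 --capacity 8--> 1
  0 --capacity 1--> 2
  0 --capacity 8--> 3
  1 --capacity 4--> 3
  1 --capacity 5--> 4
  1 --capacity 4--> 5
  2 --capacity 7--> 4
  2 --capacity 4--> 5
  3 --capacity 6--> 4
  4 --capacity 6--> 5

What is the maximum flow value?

Computing max flow:
  Flow on (0->1): 4/8
  Flow on (0->2): 1/1
  Flow on (0->3): 6/8
  Flow on (1->5): 4/4
  Flow on (2->5): 1/4
  Flow on (3->4): 6/6
  Flow on (4->5): 6/6
Maximum flow = 11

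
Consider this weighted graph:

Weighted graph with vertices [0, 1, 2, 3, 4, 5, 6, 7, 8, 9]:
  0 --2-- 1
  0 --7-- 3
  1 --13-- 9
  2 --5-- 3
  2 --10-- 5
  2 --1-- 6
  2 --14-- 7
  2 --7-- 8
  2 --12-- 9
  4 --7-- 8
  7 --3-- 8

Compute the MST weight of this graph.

Applying Kruskal's algorithm (sort edges by weight, add if no cycle):
  Add (2,6) w=1
  Add (0,1) w=2
  Add (7,8) w=3
  Add (2,3) w=5
  Add (0,3) w=7
  Add (2,8) w=7
  Add (4,8) w=7
  Add (2,5) w=10
  Add (2,9) w=12
  Skip (1,9) w=13 (creates cycle)
  Skip (2,7) w=14 (creates cycle)
MST weight = 54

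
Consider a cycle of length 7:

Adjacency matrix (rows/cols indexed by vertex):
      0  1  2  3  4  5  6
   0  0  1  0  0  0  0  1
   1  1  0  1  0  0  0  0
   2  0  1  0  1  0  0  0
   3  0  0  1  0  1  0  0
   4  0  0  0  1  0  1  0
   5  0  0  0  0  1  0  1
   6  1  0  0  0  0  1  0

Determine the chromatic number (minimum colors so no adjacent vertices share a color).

This is an odd cycle (C_7). Odd cycles are not bipartite (any 2-coloring forces two adjacent vertices to match), and 3 colors suffice.
Chromatic number = 3.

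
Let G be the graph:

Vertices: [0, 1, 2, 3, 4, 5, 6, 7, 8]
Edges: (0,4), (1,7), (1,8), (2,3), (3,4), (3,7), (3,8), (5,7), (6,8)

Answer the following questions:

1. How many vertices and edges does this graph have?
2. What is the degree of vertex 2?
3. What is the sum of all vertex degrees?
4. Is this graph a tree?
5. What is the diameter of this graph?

Count: 9 vertices, 9 edges.
Vertex 2 has neighbors [3], degree = 1.
Handshaking lemma: 2 * 9 = 18.
A tree on 9 vertices has 8 edges. This graph has 9 edges (1 extra). Not a tree.
Diameter (longest shortest path) = 4.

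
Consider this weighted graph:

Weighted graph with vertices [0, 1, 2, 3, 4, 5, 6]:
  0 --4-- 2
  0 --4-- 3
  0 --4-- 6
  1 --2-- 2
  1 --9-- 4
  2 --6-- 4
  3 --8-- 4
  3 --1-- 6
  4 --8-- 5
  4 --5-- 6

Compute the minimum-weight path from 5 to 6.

Using Dijkstra's algorithm from vertex 5:
Shortest path: 5 -> 4 -> 6
Total weight: 8 + 5 = 13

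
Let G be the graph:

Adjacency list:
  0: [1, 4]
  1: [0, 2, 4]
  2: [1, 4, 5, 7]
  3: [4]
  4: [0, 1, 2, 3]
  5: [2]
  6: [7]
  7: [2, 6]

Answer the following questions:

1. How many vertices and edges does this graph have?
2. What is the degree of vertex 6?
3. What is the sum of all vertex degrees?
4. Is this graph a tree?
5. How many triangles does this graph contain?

Count: 8 vertices, 9 edges.
Vertex 6 has neighbors [7], degree = 1.
Handshaking lemma: 2 * 9 = 18.
A tree on 8 vertices has 7 edges. This graph has 9 edges (2 extra). Not a tree.
Number of triangles = 2.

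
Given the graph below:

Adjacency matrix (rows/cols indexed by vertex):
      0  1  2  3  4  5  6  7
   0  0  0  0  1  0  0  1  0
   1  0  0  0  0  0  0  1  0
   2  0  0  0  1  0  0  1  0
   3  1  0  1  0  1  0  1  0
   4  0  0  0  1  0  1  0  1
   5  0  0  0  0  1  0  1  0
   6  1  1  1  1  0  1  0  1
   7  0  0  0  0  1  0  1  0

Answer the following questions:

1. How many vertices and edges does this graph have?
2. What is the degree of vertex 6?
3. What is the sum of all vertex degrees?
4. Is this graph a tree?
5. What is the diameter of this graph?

Count: 8 vertices, 11 edges.
Vertex 6 has neighbors [0, 1, 2, 3, 5, 7], degree = 6.
Handshaking lemma: 2 * 11 = 22.
A tree on 8 vertices has 7 edges. This graph has 11 edges (4 extra). Not a tree.
Diameter (longest shortest path) = 3.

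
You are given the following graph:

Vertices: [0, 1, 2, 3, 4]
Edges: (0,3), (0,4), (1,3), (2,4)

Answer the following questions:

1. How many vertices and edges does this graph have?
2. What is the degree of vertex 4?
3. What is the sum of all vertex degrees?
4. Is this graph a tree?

Count: 5 vertices, 4 edges.
Vertex 4 has neighbors [0, 2], degree = 2.
Handshaking lemma: 2 * 4 = 8.
A graph is a tree iff it is connected and has exactly n-1 edges. This graph is connected (all 5 vertices in one component) and has 5-1 = 4 edges. It is a tree.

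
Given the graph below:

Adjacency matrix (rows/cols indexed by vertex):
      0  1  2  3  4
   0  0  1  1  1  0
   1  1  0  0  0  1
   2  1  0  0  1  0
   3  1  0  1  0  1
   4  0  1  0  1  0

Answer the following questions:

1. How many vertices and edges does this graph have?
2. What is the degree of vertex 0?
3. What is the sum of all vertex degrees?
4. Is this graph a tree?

Count: 5 vertices, 6 edges.
Vertex 0 has neighbors [1, 2, 3], degree = 3.
Handshaking lemma: 2 * 6 = 12.
A tree on 5 vertices has 4 edges. This graph has 6 edges (2 extra). Not a tree.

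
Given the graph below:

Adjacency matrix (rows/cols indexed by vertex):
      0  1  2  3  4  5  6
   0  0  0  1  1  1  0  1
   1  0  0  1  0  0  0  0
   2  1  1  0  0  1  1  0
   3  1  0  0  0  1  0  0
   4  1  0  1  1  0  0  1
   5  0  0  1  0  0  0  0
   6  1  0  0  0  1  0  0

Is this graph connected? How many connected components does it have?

Checking connectivity: the graph has 1 connected component(s).
All vertices are reachable from each other. The graph IS connected.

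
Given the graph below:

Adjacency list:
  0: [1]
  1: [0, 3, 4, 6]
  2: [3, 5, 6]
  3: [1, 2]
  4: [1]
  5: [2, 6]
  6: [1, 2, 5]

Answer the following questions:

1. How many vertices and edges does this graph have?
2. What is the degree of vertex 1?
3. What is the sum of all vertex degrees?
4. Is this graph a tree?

Count: 7 vertices, 8 edges.
Vertex 1 has neighbors [0, 3, 4, 6], degree = 4.
Handshaking lemma: 2 * 8 = 16.
A tree on 7 vertices has 6 edges. This graph has 8 edges (2 extra). Not a tree.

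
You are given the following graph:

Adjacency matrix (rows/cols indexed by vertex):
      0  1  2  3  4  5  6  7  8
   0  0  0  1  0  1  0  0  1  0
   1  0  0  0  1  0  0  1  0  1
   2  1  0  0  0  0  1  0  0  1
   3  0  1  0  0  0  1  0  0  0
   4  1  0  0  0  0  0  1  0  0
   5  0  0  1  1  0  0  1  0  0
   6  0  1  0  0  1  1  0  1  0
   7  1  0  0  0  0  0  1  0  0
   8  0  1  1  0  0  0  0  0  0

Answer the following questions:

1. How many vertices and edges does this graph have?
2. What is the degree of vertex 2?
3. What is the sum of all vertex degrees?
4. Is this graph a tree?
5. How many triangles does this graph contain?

Count: 9 vertices, 12 edges.
Vertex 2 has neighbors [0, 5, 8], degree = 3.
Handshaking lemma: 2 * 12 = 24.
A tree on 9 vertices has 8 edges. This graph has 12 edges (4 extra). Not a tree.
Number of triangles = 0.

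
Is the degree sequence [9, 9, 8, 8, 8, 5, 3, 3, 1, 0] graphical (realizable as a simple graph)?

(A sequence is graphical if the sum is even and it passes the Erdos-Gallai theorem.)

Sum of degrees = 54. Sum is even but fails Erdos-Gallai. The sequence is NOT graphical.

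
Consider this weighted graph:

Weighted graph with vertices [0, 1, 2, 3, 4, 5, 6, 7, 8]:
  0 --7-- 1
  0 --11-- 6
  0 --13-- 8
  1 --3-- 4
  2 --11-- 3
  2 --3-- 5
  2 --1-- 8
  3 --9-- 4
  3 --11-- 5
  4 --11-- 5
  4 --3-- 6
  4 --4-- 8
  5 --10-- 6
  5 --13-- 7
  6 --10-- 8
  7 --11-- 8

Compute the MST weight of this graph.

Applying Kruskal's algorithm (sort edges by weight, add if no cycle):
  Add (2,8) w=1
  Add (1,4) w=3
  Add (2,5) w=3
  Add (4,6) w=3
  Add (4,8) w=4
  Add (0,1) w=7
  Add (3,4) w=9
  Skip (5,6) w=10 (creates cycle)
  Skip (6,8) w=10 (creates cycle)
  Skip (0,6) w=11 (creates cycle)
  Skip (2,3) w=11 (creates cycle)
  Skip (3,5) w=11 (creates cycle)
  Skip (4,5) w=11 (creates cycle)
  Add (7,8) w=11
  Skip (0,8) w=13 (creates cycle)
  Skip (5,7) w=13 (creates cycle)
MST weight = 41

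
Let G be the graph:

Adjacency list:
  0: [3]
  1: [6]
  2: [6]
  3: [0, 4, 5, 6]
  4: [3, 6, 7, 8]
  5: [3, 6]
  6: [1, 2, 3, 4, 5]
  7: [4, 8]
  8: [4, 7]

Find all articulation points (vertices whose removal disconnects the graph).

An articulation point is a vertex whose removal disconnects the graph.
Articulation points: [3, 4, 6]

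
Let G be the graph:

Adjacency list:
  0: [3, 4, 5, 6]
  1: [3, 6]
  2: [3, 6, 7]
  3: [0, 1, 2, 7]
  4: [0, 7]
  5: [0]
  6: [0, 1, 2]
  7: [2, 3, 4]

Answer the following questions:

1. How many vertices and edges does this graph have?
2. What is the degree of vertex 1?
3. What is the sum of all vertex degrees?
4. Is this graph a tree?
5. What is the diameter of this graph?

Count: 8 vertices, 11 edges.
Vertex 1 has neighbors [3, 6], degree = 2.
Handshaking lemma: 2 * 11 = 22.
A tree on 8 vertices has 7 edges. This graph has 11 edges (4 extra). Not a tree.
Diameter (longest shortest path) = 3.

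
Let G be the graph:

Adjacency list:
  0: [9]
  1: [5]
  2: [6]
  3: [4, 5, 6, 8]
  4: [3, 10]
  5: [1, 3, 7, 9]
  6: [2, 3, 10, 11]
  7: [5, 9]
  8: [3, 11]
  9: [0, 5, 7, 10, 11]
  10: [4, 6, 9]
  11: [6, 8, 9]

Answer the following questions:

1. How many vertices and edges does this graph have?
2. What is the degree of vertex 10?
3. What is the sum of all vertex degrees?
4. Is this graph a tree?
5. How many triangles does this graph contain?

Count: 12 vertices, 16 edges.
Vertex 10 has neighbors [4, 6, 9], degree = 3.
Handshaking lemma: 2 * 16 = 32.
A tree on 12 vertices has 11 edges. This graph has 16 edges (5 extra). Not a tree.
Number of triangles = 1.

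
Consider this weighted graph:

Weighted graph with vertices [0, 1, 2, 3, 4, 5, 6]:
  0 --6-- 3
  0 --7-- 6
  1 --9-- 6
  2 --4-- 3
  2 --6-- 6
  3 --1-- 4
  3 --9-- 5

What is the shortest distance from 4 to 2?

Using Dijkstra's algorithm from vertex 4:
Shortest path: 4 -> 3 -> 2
Total weight: 1 + 4 = 5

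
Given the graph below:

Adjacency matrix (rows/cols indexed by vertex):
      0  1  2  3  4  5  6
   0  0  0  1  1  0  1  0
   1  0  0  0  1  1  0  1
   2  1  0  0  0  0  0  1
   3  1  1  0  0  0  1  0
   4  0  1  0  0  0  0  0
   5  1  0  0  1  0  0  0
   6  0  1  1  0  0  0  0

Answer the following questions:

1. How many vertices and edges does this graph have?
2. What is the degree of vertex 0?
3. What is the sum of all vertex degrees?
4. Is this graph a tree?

Count: 7 vertices, 8 edges.
Vertex 0 has neighbors [2, 3, 5], degree = 3.
Handshaking lemma: 2 * 8 = 16.
A tree on 7 vertices has 6 edges. This graph has 8 edges (2 extra). Not a tree.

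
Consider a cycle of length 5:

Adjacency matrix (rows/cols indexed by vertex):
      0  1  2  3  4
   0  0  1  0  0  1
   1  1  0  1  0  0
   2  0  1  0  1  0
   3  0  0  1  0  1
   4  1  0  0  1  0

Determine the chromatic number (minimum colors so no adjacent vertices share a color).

This is an odd cycle (C_5). Odd cycles are not bipartite (any 2-coloring forces two adjacent vertices to match), and 3 colors suffice.
Chromatic number = 3.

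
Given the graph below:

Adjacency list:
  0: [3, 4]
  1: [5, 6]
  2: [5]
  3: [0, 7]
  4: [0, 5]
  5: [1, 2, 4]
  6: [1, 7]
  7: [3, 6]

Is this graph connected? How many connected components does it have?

Checking connectivity: the graph has 1 connected component(s).
All vertices are reachable from each other. The graph IS connected.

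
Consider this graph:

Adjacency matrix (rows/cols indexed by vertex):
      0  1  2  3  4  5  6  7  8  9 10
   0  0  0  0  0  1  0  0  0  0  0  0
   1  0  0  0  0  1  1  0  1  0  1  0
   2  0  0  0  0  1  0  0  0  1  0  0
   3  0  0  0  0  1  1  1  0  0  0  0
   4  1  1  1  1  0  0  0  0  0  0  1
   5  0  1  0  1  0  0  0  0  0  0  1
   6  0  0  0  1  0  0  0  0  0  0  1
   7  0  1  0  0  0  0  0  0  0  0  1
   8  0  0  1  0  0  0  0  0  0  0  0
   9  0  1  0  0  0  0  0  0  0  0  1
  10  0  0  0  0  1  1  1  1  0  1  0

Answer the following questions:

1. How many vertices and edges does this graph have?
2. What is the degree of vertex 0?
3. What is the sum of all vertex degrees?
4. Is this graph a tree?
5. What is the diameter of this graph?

Count: 11 vertices, 15 edges.
Vertex 0 has neighbors [4], degree = 1.
Handshaking lemma: 2 * 15 = 30.
A tree on 11 vertices has 10 edges. This graph has 15 edges (5 extra). Not a tree.
Diameter (longest shortest path) = 4.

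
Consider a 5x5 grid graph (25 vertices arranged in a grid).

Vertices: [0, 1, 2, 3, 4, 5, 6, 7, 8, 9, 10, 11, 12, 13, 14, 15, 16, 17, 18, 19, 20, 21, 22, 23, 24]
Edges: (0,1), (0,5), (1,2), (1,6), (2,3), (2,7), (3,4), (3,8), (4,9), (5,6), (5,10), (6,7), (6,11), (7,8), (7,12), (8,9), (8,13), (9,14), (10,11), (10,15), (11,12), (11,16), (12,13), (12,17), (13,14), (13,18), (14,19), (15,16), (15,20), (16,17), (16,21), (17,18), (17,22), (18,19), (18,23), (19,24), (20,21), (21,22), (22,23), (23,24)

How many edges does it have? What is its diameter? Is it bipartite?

A 5x5 grid has 20 vertical edges and 20 horizontal edges.
Total edges = 20 + 20 = 40.
Diameter = (5-1) + (5-1) = 8 (corner to opposite corner).
Grid graphs are bipartite (checkerboard coloring).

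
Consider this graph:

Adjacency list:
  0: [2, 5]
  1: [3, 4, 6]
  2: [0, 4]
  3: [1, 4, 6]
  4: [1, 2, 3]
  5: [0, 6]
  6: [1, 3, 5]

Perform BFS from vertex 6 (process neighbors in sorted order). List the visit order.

BFS from vertex 6 (neighbors processed in ascending order):
Visit order: 6, 1, 3, 5, 4, 0, 2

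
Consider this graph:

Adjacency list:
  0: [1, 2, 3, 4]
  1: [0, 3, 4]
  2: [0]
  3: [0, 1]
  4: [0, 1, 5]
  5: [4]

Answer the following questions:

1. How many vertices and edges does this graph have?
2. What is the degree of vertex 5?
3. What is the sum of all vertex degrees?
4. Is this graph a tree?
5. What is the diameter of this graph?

Count: 6 vertices, 7 edges.
Vertex 5 has neighbors [4], degree = 1.
Handshaking lemma: 2 * 7 = 14.
A tree on 6 vertices has 5 edges. This graph has 7 edges (2 extra). Not a tree.
Diameter (longest shortest path) = 3.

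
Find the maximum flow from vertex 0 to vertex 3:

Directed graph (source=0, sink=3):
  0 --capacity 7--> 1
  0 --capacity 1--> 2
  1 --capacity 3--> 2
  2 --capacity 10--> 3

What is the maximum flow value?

Computing max flow:
  Flow on (0->1): 3/7
  Flow on (0->2): 1/1
  Flow on (1->2): 3/3
  Flow on (2->3): 4/10
Maximum flow = 4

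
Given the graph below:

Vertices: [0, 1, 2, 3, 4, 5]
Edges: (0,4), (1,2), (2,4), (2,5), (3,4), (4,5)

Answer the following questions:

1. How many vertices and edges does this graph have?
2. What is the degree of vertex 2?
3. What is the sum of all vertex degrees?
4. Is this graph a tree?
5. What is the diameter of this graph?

Count: 6 vertices, 6 edges.
Vertex 2 has neighbors [1, 4, 5], degree = 3.
Handshaking lemma: 2 * 6 = 12.
A tree on 6 vertices has 5 edges. This graph has 6 edges (1 extra). Not a tree.
Diameter (longest shortest path) = 3.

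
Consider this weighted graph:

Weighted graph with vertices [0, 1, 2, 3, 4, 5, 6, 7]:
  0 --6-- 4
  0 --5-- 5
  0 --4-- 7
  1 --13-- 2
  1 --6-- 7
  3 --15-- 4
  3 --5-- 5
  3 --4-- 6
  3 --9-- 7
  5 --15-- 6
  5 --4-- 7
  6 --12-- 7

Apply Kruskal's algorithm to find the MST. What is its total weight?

Applying Kruskal's algorithm (sort edges by weight, add if no cycle):
  Add (0,7) w=4
  Add (3,6) w=4
  Add (5,7) w=4
  Skip (0,5) w=5 (creates cycle)
  Add (3,5) w=5
  Add (0,4) w=6
  Add (1,7) w=6
  Skip (3,7) w=9 (creates cycle)
  Skip (6,7) w=12 (creates cycle)
  Add (1,2) w=13
  Skip (3,4) w=15 (creates cycle)
  Skip (5,6) w=15 (creates cycle)
MST weight = 42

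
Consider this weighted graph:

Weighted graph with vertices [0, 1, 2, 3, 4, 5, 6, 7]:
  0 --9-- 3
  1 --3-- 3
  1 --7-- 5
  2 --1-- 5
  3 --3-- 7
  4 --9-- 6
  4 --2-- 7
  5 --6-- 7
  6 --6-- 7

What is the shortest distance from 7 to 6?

Using Dijkstra's algorithm from vertex 7:
Shortest path: 7 -> 6
Total weight: 6 = 6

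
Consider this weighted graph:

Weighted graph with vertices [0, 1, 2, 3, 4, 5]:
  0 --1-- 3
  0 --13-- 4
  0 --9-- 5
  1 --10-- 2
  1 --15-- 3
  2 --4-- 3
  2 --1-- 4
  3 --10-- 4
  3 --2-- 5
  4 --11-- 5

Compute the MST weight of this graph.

Applying Kruskal's algorithm (sort edges by weight, add if no cycle):
  Add (0,3) w=1
  Add (2,4) w=1
  Add (3,5) w=2
  Add (2,3) w=4
  Skip (0,5) w=9 (creates cycle)
  Add (1,2) w=10
  Skip (3,4) w=10 (creates cycle)
  Skip (4,5) w=11 (creates cycle)
  Skip (0,4) w=13 (creates cycle)
  Skip (1,3) w=15 (creates cycle)
MST weight = 18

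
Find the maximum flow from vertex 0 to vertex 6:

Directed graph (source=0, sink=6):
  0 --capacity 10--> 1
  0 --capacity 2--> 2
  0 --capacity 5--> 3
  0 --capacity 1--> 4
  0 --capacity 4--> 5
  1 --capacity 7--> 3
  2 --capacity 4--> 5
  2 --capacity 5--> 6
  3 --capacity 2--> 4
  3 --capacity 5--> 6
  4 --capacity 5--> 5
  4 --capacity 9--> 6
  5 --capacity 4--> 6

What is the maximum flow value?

Computing max flow:
  Flow on (0->1): 7/10
  Flow on (0->2): 2/2
  Flow on (0->4): 1/1
  Flow on (0->5): 4/4
  Flow on (1->3): 7/7
  Flow on (2->6): 2/5
  Flow on (3->4): 2/2
  Flow on (3->6): 5/5
  Flow on (4->6): 3/9
  Flow on (5->6): 4/4
Maximum flow = 14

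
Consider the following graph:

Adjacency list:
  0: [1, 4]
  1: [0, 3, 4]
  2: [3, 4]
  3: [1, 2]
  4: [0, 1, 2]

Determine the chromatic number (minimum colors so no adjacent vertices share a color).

The graph has a maximum clique of size 3 (lower bound on chromatic number).
A valid 3-coloring: {0: 2, 1: 0, 2: 0, 3: 1, 4: 1}.
Chromatic number = 3.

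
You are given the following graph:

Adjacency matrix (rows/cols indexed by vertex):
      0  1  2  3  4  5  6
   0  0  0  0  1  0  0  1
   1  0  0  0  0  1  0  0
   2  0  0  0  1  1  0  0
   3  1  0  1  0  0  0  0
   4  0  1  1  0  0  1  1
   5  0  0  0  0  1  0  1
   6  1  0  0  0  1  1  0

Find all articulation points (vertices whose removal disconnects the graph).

An articulation point is a vertex whose removal disconnects the graph.
Articulation points: [4]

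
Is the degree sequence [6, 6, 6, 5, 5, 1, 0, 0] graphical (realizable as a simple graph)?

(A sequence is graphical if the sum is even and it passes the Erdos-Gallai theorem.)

Sum of degrees = 29. Sum is odd, so the sequence is NOT graphical.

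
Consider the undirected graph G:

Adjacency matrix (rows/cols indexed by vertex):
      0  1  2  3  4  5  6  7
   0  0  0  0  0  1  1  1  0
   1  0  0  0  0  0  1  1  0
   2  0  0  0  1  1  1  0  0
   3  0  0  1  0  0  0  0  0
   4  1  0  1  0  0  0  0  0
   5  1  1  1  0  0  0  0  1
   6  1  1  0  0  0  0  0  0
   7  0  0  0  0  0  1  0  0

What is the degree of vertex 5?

Vertex 5 has neighbors [0, 1, 2, 7], so deg(5) = 4.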